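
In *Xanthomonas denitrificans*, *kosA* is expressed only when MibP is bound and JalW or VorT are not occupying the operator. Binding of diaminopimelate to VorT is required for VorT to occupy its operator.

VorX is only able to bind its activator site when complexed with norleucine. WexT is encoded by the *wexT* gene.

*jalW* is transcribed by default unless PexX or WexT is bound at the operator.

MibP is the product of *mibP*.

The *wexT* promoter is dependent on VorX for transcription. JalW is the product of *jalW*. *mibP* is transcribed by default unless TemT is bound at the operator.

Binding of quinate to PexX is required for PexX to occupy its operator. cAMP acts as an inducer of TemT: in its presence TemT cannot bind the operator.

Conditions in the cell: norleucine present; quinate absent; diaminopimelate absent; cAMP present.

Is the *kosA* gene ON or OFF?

Quinate is absent, so PexX is inactive.
Norleucine is present, so VorX is active.
No repressor is bound and VorX is active, so *wexT* is transcribed.
So WexT is produced and active.
With repressor WexT bound, *jalW* is not transcribed.
So JalW is not produced.
Diaminopimelate is absent, so VorT is inactive.
cAMP is present, so TemT is inactive.
With no repressor bound, *mibP* is transcribed.
So MibP is produced and active.
No repressor is bound and MibP is active, so *kosA* is transcribed.

ON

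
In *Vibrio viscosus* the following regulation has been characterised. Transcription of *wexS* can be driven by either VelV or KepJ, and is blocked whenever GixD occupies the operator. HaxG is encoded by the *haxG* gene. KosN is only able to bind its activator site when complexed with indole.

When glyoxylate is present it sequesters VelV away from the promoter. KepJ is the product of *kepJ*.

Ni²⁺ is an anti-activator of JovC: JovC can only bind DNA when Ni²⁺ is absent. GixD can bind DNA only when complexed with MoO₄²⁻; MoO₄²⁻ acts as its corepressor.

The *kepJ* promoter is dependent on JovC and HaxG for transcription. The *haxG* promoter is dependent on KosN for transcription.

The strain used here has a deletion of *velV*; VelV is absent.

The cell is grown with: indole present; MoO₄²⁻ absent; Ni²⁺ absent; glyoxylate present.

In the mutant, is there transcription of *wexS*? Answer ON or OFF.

ON

MoO₄²⁻ is absent, so GixD is inactive.
VelV is non-functional in this strain, so it has no effect.
Ni²⁺ is absent, so JovC is active.
Indole is present, so KosN is active.
No repressor is bound and KosN is active, so *haxG* is transcribed.
So HaxG is produced and active.
No repressor is bound and JovC and HaxG are active, so *kepJ* is transcribed.
So KepJ is produced and active.
Activator KepJ is present, so *wexS* is transcribed.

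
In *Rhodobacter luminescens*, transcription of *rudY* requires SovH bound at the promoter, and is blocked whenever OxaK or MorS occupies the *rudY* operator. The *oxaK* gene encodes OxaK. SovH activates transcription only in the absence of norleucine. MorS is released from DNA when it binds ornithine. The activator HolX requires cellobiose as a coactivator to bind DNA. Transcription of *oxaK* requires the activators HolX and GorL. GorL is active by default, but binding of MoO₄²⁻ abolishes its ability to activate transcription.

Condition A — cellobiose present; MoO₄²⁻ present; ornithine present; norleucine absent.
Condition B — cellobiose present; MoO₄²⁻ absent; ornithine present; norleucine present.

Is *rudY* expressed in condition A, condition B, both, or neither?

A only

Condition A:
Cellobiose is present, so HolX is active.
MoO₄²⁻ is present, so GorL is inactive.
Required activator GorL is absent, so *oxaK* is not transcribed.
So OxaK is not produced.
Ornithine is present, so MorS is inactive.
Norleucine is absent, so SovH is active.
No repressor is bound and SovH is active, so *rudY* is transcribed.
→ *rudY* is ON in A.
Condition B:
Cellobiose is present, so HolX is active.
MoO₄²⁻ is absent, so GorL is active.
No repressor is bound and HolX and GorL are active, so *oxaK* is transcribed.
So OxaK is produced and active.
Ornithine is present, so MorS is inactive.
Norleucine is present, so SovH is inactive.
With repressor OxaK bound, *rudY* is not transcribed.
→ *rudY* is OFF in B.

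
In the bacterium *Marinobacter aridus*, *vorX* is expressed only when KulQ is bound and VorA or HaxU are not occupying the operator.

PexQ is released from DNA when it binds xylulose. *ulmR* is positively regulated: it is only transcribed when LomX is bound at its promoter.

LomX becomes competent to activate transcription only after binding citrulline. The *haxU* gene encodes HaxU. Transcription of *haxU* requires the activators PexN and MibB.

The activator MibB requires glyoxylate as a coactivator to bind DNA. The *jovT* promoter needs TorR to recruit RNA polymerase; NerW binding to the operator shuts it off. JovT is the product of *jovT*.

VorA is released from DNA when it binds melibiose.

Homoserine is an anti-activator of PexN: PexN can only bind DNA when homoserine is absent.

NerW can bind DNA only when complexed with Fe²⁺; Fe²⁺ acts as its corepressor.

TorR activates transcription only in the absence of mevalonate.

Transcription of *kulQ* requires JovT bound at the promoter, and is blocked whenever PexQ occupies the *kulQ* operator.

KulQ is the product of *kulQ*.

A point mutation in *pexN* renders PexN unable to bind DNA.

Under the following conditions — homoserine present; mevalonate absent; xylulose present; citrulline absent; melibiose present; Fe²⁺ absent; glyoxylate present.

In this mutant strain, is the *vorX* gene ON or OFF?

ON

Melibiose is present, so VorA is inactive.
Mevalonate is absent, so TorR is active.
Fe²⁺ is absent, so NerW is inactive.
No repressor is bound and TorR is active, so *jovT* is transcribed.
So JovT is produced and active.
Xylulose is present, so PexQ is inactive.
No repressor is bound and JovT is active, so *kulQ* is transcribed.
So KulQ is produced and active.
PexN is non-functional in this strain, so it has no effect.
Glyoxylate is present, so MibB is active.
Required activator PexN is absent, so *haxU* is not transcribed.
So HaxU is not produced.
No repressor is bound and KulQ is active, so *vorX* is transcribed.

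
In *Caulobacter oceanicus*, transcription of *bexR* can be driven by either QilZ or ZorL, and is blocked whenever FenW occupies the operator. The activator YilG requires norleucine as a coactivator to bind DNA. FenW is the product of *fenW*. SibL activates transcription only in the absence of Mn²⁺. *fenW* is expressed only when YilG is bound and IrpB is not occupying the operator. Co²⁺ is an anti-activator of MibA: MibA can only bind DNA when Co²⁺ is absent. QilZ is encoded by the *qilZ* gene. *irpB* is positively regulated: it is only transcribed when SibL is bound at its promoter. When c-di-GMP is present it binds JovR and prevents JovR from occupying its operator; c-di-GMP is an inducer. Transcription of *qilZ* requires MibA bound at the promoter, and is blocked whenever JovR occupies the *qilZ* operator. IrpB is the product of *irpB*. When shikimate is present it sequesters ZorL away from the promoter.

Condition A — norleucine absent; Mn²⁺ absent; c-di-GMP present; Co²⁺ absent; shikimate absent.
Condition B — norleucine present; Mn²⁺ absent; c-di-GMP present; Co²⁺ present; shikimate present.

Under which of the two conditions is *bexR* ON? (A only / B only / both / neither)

Condition A:
Norleucine is absent, so YilG is inactive.
Mn²⁺ is absent, so SibL is active.
No repressor is bound and SibL is active, so *irpB* is transcribed.
So IrpB is produced and active.
With repressor IrpB bound, *fenW* is not transcribed.
So FenW is not produced.
c-di-GMP is present, so JovR is inactive.
Co²⁺ is absent, so MibA is active.
No repressor is bound and MibA is active, so *qilZ* is transcribed.
So QilZ is produced and active.
Shikimate is absent, so ZorL is active.
Activator QilZ is present, so *bexR* is transcribed.
→ *bexR* is ON in A.
Condition B:
Norleucine is present, so YilG is active.
Mn²⁺ is absent, so SibL is active.
No repressor is bound and SibL is active, so *irpB* is transcribed.
So IrpB is produced and active.
With repressor IrpB bound, *fenW* is not transcribed.
So FenW is not produced.
c-di-GMP is present, so JovR is inactive.
Co²⁺ is present, so MibA is inactive.
Required activator MibA is absent, so *qilZ* is not transcribed.
So QilZ is not produced.
Shikimate is present, so ZorL is inactive.
No activator is available at the *bexR* promoter, so *bexR* is not transcribed.
→ *bexR* is OFF in B.

A only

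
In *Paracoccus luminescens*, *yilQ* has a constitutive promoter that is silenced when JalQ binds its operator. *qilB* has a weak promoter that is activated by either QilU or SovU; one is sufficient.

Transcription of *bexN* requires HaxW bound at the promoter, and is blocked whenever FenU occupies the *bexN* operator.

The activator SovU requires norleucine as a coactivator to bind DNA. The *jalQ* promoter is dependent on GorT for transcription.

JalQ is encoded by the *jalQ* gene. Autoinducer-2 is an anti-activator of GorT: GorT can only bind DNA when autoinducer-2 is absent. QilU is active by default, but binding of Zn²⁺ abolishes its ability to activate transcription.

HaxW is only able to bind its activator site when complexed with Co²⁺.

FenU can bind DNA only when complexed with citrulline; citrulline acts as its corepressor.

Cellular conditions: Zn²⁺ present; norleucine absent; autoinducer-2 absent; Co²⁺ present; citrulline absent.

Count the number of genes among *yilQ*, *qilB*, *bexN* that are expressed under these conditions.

1

Autoinducer-2 is absent, so GorT is active.
No repressor is bound and GorT is active, so *jalQ* is transcribed.
So JalQ is produced and active.
With repressor JalQ bound, *yilQ* is not transcribed.
→ *yilQ* is OFF.
Zn²⁺ is present, so QilU is inactive.
Norleucine is absent, so SovU is inactive.
No activator is available at the *qilB* promoter, so *qilB* is not transcribed.
→ *qilB* is OFF.
Citrulline is absent, so FenU is inactive.
Co²⁺ is present, so HaxW is active.
No repressor is bound and HaxW is active, so *bexN* is transcribed.
→ *bexN* is ON.
1 of the 3 genes is transcribed.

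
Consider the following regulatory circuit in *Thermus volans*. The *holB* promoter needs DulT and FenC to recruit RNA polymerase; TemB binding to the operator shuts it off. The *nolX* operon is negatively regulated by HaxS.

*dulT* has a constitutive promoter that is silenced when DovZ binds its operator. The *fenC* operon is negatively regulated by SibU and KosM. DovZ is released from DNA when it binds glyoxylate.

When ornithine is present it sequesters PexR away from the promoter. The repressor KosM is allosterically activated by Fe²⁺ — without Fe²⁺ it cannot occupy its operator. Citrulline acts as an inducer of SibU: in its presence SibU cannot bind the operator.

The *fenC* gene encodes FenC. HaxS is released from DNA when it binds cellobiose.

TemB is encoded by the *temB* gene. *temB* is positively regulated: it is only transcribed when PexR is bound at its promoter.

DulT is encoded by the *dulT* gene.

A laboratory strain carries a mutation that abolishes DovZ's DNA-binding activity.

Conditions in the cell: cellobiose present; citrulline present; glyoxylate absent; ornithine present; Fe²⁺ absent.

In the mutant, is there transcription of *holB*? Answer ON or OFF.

DovZ is non-functional in this strain, so it has no effect.
With no repressor bound, *dulT* is transcribed.
So DulT is produced and active.
Citrulline is present, so SibU is inactive.
Fe²⁺ is absent, so KosM is inactive.
With no repressor bound, *fenC* is transcribed.
So FenC is produced and active.
Ornithine is present, so PexR is inactive.
Required activator PexR is absent, so *temB* is not transcribed.
So TemB is not produced.
No repressor is bound and DulT and FenC are active, so *holB* is transcribed.

ON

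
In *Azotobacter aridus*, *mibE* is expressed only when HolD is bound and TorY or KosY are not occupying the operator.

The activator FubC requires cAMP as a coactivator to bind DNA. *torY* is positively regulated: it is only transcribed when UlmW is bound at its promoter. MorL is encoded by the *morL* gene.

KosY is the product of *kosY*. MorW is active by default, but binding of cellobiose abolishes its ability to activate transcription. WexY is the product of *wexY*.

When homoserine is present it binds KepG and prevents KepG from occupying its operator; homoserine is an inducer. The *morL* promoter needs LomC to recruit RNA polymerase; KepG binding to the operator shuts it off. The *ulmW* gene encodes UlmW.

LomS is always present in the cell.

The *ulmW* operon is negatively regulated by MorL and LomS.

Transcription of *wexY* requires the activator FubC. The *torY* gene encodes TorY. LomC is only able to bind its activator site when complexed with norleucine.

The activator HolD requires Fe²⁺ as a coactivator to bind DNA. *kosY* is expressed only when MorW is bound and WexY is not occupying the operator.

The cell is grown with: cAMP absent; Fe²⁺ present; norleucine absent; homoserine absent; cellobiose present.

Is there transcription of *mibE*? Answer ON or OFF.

Fe²⁺ is present, so HolD is active.
Homoserine is absent, so KepG is active.
Norleucine is absent, so LomC is inactive.
With repressor KepG bound, *morL* is not transcribed.
So MorL is not produced.
LomS is produced constitutively and is active.
With repressor LomS bound, *ulmW* is not transcribed.
So UlmW is not produced.
Required activator UlmW is absent, so *torY* is not transcribed.
So TorY is not produced.
cAMP is absent, so FubC is inactive.
Required activator FubC is absent, so *wexY* is not transcribed.
So WexY is not produced.
Cellobiose is present, so MorW is inactive.
Required activator MorW is absent, so *kosY* is not transcribed.
So KosY is not produced.
No repressor is bound and HolD is active, so *mibE* is transcribed.

ON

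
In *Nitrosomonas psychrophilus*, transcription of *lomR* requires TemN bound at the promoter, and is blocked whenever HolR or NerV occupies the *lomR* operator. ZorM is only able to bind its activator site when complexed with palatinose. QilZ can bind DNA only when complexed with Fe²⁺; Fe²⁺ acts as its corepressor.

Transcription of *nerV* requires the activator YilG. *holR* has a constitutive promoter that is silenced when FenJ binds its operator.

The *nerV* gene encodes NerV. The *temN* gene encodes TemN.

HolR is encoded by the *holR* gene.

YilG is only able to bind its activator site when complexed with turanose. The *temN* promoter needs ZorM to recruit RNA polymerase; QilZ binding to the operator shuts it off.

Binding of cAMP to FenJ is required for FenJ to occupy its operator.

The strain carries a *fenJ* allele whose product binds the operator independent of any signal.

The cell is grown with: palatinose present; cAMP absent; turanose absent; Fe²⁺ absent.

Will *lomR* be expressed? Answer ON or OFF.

Fe²⁺ is absent, so QilZ is inactive.
Palatinose is present, so ZorM is active.
No repressor is bound and ZorM is active, so *temN* is transcribed.
So TemN is produced and active.
FenJ is constitutively active in this strain.
With repressor FenJ bound, *holR* is not transcribed.
So HolR is not produced.
Turanose is absent, so YilG is inactive.
Required activator YilG is absent, so *nerV* is not transcribed.
So NerV is not produced.
No repressor is bound and TemN is active, so *lomR* is transcribed.

ON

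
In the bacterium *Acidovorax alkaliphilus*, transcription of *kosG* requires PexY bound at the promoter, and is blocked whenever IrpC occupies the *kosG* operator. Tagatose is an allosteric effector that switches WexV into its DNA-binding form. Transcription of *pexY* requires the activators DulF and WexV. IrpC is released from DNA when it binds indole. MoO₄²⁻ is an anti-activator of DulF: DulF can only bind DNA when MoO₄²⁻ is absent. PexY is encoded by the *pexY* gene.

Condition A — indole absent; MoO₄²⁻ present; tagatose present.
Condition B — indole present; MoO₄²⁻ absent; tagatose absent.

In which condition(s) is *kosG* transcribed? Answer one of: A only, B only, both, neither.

neither

Condition A:
Indole is absent, so IrpC is active.
MoO₄²⁻ is present, so DulF is inactive.
Tagatose is present, so WexV is active.
Required activator DulF is absent, so *pexY* is not transcribed.
So PexY is not produced.
With repressor IrpC bound, *kosG* is not transcribed.
→ *kosG* is OFF in A.
Condition B:
Indole is present, so IrpC is inactive.
MoO₄²⁻ is absent, so DulF is active.
Tagatose is absent, so WexV is inactive.
Required activator WexV is absent, so *pexY* is not transcribed.
So PexY is not produced.
Required activator PexY is absent, so *kosG* is not transcribed.
→ *kosG* is OFF in B.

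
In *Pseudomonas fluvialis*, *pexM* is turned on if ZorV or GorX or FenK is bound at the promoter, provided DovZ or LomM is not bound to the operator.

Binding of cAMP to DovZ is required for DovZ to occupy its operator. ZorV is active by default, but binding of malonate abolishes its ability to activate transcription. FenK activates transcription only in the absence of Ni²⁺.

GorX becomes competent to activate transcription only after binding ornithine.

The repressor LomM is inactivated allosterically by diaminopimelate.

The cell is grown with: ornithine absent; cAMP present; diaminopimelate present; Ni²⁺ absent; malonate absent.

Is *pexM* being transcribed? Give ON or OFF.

OFF

cAMP is present, so DovZ is active.
Malonate is absent, so ZorV is active.
Ornithine is absent, so GorX is inactive.
Diaminopimelate is present, so LomM is inactive.
Ni²⁺ is absent, so FenK is active.
With repressor DovZ bound, *pexM* is not transcribed.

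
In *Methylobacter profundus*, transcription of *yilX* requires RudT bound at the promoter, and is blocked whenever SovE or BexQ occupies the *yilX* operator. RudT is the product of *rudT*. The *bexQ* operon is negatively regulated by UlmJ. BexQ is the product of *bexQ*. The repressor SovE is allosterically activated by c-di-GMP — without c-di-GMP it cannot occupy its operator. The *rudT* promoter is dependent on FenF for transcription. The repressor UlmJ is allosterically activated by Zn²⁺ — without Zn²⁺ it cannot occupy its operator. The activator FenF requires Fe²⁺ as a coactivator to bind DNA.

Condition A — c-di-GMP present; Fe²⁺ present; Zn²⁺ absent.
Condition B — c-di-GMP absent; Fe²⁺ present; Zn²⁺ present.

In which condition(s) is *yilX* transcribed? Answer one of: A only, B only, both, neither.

Condition A:
c-di-GMP is present, so SovE is active.
Fe²⁺ is present, so FenF is active.
No repressor is bound and FenF is active, so *rudT* is transcribed.
So RudT is produced and active.
Zn²⁺ is absent, so UlmJ is inactive.
With no repressor bound, *bexQ* is transcribed.
So BexQ is produced and active.
With repressor SovE bound, *yilX* is not transcribed.
→ *yilX* is OFF in A.
Condition B:
c-di-GMP is absent, so SovE is inactive.
Fe²⁺ is present, so FenF is active.
No repressor is bound and FenF is active, so *rudT* is transcribed.
So RudT is produced and active.
Zn²⁺ is present, so UlmJ is active.
With repressor UlmJ bound, *bexQ* is not transcribed.
So BexQ is not produced.
No repressor is bound and RudT is active, so *yilX* is transcribed.
→ *yilX* is ON in B.

B only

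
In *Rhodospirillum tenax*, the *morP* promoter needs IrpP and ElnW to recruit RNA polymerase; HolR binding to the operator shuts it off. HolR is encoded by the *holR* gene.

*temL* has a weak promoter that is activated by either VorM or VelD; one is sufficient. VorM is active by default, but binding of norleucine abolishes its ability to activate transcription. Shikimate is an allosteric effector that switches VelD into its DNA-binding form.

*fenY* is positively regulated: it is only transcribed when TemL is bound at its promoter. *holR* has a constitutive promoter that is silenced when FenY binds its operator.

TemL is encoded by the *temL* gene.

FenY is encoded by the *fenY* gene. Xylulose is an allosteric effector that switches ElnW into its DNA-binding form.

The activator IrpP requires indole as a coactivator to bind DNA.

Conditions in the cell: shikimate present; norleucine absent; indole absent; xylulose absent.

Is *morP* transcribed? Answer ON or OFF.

Norleucine is absent, so VorM is active.
Shikimate is present, so VelD is active.
Activator VorM is present, so *temL* is transcribed.
So TemL is produced and active.
No repressor is bound and TemL is active, so *fenY* is transcribed.
So FenY is produced and active.
With repressor FenY bound, *holR* is not transcribed.
So HolR is not produced.
Indole is absent, so IrpP is inactive.
Xylulose is absent, so ElnW is inactive.
Required activator IrpP is absent, so *morP* is not transcribed.

OFF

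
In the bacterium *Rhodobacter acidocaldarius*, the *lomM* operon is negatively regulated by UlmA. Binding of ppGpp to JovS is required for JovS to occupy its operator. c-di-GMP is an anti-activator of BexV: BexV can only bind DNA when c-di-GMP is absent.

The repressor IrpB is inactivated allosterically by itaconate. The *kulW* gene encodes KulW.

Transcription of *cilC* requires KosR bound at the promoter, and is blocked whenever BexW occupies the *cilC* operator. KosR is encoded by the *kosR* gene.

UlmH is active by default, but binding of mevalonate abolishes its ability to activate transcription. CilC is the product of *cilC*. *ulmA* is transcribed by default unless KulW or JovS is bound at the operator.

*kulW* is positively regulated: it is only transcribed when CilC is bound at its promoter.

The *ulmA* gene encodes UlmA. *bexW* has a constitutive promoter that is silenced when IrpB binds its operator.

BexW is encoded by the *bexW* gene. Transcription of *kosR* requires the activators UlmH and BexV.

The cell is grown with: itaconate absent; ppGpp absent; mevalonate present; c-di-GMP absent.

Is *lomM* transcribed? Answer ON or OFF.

OFF

Itaconate is absent, so IrpB is active.
With repressor IrpB bound, *bexW* is not transcribed.
So BexW is not produced.
Mevalonate is present, so UlmH is inactive.
c-di-GMP is absent, so BexV is active.
Required activator UlmH is absent, so *kosR* is not transcribed.
So KosR is not produced.
Required activator KosR is absent, so *cilC* is not transcribed.
So CilC is not produced.
Required activator CilC is absent, so *kulW* is not transcribed.
So KulW is not produced.
ppGpp is absent, so JovS is inactive.
With no repressor bound, *ulmA* is transcribed.
So UlmA is produced and active.
With repressor UlmA bound, *lomM* is not transcribed.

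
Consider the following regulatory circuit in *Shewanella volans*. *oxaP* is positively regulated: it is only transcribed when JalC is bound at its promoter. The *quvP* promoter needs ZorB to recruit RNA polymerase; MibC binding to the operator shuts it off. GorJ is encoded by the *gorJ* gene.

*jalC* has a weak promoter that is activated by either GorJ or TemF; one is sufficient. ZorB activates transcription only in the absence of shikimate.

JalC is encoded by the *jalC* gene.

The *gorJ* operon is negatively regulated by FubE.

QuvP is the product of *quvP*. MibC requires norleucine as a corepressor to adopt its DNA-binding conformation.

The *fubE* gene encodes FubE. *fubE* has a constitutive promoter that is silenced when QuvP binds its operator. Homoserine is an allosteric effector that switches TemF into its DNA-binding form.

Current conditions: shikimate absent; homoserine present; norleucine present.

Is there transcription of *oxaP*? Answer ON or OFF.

Shikimate is absent, so ZorB is active.
Norleucine is present, so MibC is active.
With repressor MibC bound, *quvP* is not transcribed.
So QuvP is not produced.
With no repressor bound, *fubE* is transcribed.
So FubE is produced and active.
With repressor FubE bound, *gorJ* is not transcribed.
So GorJ is not produced.
Homoserine is present, so TemF is active.
Activator TemF is present, so *jalC* is transcribed.
So JalC is produced and active.
No repressor is bound and JalC is active, so *oxaP* is transcribed.

ON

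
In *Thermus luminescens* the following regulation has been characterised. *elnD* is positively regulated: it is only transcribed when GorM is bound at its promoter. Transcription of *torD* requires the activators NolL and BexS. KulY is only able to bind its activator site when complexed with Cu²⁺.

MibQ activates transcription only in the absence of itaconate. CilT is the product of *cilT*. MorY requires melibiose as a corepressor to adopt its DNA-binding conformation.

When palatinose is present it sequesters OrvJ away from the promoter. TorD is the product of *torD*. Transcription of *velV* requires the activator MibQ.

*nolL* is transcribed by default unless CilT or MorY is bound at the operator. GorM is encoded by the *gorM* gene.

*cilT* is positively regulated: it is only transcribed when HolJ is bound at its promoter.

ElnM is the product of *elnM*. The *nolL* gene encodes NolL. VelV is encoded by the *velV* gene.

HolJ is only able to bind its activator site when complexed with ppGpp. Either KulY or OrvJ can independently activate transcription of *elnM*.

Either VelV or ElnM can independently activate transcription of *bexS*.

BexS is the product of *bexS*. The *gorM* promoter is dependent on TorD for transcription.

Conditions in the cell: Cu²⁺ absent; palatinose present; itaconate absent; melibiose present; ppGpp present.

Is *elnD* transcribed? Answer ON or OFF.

ppGpp is present, so HolJ is active.
No repressor is bound and HolJ is active, so *cilT* is transcribed.
So CilT is produced and active.
Melibiose is present, so MorY is active.
With repressor CilT bound, *nolL* is not transcribed.
So NolL is not produced.
Itaconate is absent, so MibQ is active.
No repressor is bound and MibQ is active, so *velV* is transcribed.
So VelV is produced and active.
Cu²⁺ is absent, so KulY is inactive.
Palatinose is present, so OrvJ is inactive.
No activator is available at the *elnM* promoter, so *elnM* is not transcribed.
So ElnM is not produced.
Activator VelV is present, so *bexS* is transcribed.
So BexS is produced and active.
Required activator NolL is absent, so *torD* is not transcribed.
So TorD is not produced.
Required activator TorD is absent, so *gorM* is not transcribed.
So GorM is not produced.
Required activator GorM is absent, so *elnD* is not transcribed.

OFF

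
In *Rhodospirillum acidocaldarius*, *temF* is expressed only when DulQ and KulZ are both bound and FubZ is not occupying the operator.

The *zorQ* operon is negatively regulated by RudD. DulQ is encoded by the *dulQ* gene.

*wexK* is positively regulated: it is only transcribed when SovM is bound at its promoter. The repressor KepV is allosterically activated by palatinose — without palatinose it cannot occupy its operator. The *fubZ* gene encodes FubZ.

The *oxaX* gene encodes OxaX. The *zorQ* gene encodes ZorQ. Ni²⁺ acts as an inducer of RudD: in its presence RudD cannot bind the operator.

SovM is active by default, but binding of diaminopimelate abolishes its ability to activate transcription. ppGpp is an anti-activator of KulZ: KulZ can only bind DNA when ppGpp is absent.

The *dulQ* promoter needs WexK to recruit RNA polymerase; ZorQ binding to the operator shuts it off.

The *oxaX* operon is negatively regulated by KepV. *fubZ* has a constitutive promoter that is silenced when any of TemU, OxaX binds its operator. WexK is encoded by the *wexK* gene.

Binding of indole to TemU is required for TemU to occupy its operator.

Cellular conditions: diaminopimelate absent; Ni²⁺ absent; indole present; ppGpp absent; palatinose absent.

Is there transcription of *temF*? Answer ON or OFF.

ON

Ni²⁺ is absent, so RudD is active.
With repressor RudD bound, *zorQ* is not transcribed.
So ZorQ is not produced.
Diaminopimelate is absent, so SovM is active.
No repressor is bound and SovM is active, so *wexK* is transcribed.
So WexK is produced and active.
No repressor is bound and WexK is active, so *dulQ* is transcribed.
So DulQ is produced and active.
Indole is present, so TemU is active.
Palatinose is absent, so KepV is inactive.
With no repressor bound, *oxaX* is transcribed.
So OxaX is produced and active.
With repressor TemU bound, *fubZ* is not transcribed.
So FubZ is not produced.
ppGpp is absent, so KulZ is active.
No repressor is bound and DulQ and KulZ are active, so *temF* is transcribed.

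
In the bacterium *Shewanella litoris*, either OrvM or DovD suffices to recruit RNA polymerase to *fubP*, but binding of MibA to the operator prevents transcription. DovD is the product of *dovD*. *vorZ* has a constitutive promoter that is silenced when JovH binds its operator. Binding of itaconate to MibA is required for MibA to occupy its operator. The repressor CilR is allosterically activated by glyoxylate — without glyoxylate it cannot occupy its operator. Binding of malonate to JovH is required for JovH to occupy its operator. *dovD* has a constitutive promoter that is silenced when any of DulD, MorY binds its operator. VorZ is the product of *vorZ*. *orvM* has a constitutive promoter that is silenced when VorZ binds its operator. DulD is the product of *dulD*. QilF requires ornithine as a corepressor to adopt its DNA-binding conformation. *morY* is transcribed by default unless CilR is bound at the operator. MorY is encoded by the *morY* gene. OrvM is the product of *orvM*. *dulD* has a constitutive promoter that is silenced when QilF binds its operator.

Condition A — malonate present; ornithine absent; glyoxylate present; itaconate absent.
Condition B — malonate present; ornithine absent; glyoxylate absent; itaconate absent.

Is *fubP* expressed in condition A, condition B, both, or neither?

Condition A:
Malonate is present, so JovH is active.
With repressor JovH bound, *vorZ* is not transcribed.
So VorZ is not produced.
With no repressor bound, *orvM* is transcribed.
So OrvM is produced and active.
Ornithine is absent, so QilF is inactive.
With no repressor bound, *dulD* is transcribed.
So DulD is produced and active.
Glyoxylate is present, so CilR is active.
With repressor CilR bound, *morY* is not transcribed.
So MorY is not produced.
With repressor DulD bound, *dovD* is not transcribed.
So DovD is not produced.
Itaconate is absent, so MibA is inactive.
Activator OrvM is present, so *fubP* is transcribed.
→ *fubP* is ON in A.
Condition B:
Malonate is present, so JovH is active.
With repressor JovH bound, *vorZ* is not transcribed.
So VorZ is not produced.
With no repressor bound, *orvM* is transcribed.
So OrvM is produced and active.
Ornithine is absent, so QilF is inactive.
With no repressor bound, *dulD* is transcribed.
So DulD is produced and active.
Glyoxylate is absent, so CilR is inactive.
With no repressor bound, *morY* is transcribed.
So MorY is produced and active.
With repressor DulD bound, *dovD* is not transcribed.
So DovD is not produced.
Itaconate is absent, so MibA is inactive.
Activator OrvM is present, so *fubP* is transcribed.
→ *fubP* is ON in B.

both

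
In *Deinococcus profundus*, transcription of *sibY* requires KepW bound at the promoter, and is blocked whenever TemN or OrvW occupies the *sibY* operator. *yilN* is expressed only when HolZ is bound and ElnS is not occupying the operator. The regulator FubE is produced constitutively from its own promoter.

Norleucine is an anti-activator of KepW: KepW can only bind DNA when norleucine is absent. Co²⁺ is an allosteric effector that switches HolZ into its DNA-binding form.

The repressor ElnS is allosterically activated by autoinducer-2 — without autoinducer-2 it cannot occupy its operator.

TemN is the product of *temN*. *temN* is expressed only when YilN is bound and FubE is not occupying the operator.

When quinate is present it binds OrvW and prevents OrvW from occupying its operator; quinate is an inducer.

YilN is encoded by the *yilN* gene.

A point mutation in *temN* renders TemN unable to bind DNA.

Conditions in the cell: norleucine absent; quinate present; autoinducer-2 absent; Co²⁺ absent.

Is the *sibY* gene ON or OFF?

TemN is non-functional in this strain, so it has no effect.
Quinate is present, so OrvW is inactive.
Norleucine is absent, so KepW is active.
No repressor is bound and KepW is active, so *sibY* is transcribed.

ON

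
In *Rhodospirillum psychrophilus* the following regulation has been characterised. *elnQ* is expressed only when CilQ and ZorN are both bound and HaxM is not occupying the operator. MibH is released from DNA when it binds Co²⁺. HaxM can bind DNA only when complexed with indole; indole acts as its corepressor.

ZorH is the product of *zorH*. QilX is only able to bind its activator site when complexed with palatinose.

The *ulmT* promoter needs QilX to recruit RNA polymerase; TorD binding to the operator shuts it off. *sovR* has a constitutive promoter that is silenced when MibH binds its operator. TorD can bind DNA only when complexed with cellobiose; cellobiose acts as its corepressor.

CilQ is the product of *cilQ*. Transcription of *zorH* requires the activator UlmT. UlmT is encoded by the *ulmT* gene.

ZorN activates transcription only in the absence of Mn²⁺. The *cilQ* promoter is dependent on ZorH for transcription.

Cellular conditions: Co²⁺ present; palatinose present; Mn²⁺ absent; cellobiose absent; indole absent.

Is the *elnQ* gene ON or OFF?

ON

Indole is absent, so HaxM is inactive.
Cellobiose is absent, so TorD is inactive.
Palatinose is present, so QilX is active.
No repressor is bound and QilX is active, so *ulmT* is transcribed.
So UlmT is produced and active.
No repressor is bound and UlmT is active, so *zorH* is transcribed.
So ZorH is produced and active.
No repressor is bound and ZorH is active, so *cilQ* is transcribed.
So CilQ is produced and active.
Mn²⁺ is absent, so ZorN is active.
No repressor is bound and CilQ and ZorN are active, so *elnQ* is transcribed.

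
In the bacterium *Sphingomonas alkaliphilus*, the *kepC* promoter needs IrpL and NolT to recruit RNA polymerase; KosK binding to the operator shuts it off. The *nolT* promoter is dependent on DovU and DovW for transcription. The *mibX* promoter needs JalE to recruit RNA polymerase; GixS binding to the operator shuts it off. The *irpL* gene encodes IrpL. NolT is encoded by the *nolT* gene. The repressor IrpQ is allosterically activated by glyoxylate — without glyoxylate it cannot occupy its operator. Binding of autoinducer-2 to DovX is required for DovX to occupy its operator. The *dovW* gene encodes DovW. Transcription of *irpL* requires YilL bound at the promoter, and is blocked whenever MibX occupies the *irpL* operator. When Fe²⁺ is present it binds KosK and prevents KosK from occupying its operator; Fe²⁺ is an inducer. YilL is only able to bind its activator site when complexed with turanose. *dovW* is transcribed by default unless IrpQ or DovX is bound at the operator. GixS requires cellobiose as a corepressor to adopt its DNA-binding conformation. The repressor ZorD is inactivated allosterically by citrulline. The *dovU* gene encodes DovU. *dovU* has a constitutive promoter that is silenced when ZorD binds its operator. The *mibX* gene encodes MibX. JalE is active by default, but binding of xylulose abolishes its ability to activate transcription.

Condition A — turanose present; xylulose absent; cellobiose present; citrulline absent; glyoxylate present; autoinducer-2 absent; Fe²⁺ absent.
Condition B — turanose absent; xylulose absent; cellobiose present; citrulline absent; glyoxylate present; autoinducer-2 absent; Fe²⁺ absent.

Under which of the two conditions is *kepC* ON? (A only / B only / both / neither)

Condition A:
Turanose is present, so YilL is active.
Xylulose is absent, so JalE is active.
Cellobiose is present, so GixS is active.
With repressor GixS bound, *mibX* is not transcribed.
So MibX is not produced.
No repressor is bound and YilL is active, so *irpL* is transcribed.
So IrpL is produced and active.
Citrulline is absent, so ZorD is active.
With repressor ZorD bound, *dovU* is not transcribed.
So DovU is not produced.
Glyoxylate is present, so IrpQ is active.
Autoinducer-2 is absent, so DovX is inactive.
With repressor IrpQ bound, *dovW* is not transcribed.
So DovW is not produced.
Required activator DovU is absent, so *nolT* is not transcribed.
So NolT is not produced.
Fe²⁺ is absent, so KosK is active.
With repressor KosK bound, *kepC* is not transcribed.
→ *kepC* is OFF in A.
Condition B:
Turanose is absent, so YilL is inactive.
Xylulose is absent, so JalE is active.
Cellobiose is present, so GixS is active.
With repressor GixS bound, *mibX* is not transcribed.
So MibX is not produced.
Required activator YilL is absent, so *irpL* is not transcribed.
So IrpL is not produced.
Citrulline is absent, so ZorD is active.
With repressor ZorD bound, *dovU* is not transcribed.
So DovU is not produced.
Glyoxylate is present, so IrpQ is active.
Autoinducer-2 is absent, so DovX is inactive.
With repressor IrpQ bound, *dovW* is not transcribed.
So DovW is not produced.
Required activator DovU is absent, so *nolT* is not transcribed.
So NolT is not produced.
Fe²⁺ is absent, so KosK is active.
With repressor KosK bound, *kepC* is not transcribed.
→ *kepC* is OFF in B.

neither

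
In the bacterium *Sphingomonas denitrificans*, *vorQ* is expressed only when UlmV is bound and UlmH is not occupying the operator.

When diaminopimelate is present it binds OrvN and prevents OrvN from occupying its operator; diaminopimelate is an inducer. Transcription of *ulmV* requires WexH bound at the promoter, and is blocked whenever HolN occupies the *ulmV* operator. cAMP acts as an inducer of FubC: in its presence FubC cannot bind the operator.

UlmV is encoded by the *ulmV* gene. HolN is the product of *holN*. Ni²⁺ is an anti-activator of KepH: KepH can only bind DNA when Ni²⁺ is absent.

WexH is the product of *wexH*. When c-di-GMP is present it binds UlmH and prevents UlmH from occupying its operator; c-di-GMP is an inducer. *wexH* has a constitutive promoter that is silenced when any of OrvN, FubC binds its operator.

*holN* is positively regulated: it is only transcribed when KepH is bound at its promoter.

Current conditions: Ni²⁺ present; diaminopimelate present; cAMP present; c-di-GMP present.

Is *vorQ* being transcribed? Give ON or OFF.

ON

Ni²⁺ is present, so KepH is inactive.
Required activator KepH is absent, so *holN* is not transcribed.
So HolN is not produced.
Diaminopimelate is present, so OrvN is inactive.
cAMP is present, so FubC is inactive.
With no repressor bound, *wexH* is transcribed.
So WexH is produced and active.
No repressor is bound and WexH is active, so *ulmV* is transcribed.
So UlmV is produced and active.
c-di-GMP is present, so UlmH is inactive.
No repressor is bound and UlmV is active, so *vorQ* is transcribed.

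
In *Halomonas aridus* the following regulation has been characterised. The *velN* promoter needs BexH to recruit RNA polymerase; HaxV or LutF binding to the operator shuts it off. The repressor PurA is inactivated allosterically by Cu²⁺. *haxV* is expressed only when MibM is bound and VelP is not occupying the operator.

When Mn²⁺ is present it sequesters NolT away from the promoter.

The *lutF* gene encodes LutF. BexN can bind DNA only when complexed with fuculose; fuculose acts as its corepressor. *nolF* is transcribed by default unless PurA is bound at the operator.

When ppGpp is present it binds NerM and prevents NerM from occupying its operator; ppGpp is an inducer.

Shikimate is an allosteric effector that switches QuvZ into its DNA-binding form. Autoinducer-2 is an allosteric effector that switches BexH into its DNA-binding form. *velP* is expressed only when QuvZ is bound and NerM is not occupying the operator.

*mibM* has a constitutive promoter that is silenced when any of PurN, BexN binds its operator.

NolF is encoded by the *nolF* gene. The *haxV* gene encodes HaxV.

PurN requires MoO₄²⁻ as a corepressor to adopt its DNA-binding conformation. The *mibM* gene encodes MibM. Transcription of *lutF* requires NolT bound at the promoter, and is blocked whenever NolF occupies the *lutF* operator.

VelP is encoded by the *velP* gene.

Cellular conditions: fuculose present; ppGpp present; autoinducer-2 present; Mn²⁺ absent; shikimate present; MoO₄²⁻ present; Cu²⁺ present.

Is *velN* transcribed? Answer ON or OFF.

MoO₄²⁻ is present, so PurN is active.
Fuculose is present, so BexN is active.
With repressor PurN bound, *mibM* is not transcribed.
So MibM is not produced.
ppGpp is present, so NerM is inactive.
Shikimate is present, so QuvZ is active.
No repressor is bound and QuvZ is active, so *velP* is transcribed.
So VelP is produced and active.
With repressor VelP bound, *haxV* is not transcribed.
So HaxV is not produced.
Cu²⁺ is present, so PurA is inactive.
With no repressor bound, *nolF* is transcribed.
So NolF is produced and active.
Mn²⁺ is absent, so NolT is active.
With repressor NolF bound, *lutF* is not transcribed.
So LutF is not produced.
Autoinducer-2 is present, so BexH is active.
No repressor is bound and BexH is active, so *velN* is transcribed.

ON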